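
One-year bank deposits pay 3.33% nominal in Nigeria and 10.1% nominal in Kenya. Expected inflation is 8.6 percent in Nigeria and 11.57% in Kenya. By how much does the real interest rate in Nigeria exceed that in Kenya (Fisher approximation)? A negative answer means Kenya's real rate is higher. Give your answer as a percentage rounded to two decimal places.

Nigeria: 3.33% − 8.6% = -5.270%
Kenya: 10.1% − 11.57% = -1.470%
Differential = -3.800% → -3.80%.

-3.80%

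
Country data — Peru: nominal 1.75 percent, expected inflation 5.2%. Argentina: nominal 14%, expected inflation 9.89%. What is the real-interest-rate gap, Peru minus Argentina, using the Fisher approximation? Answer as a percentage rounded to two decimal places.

-7.56%

Peru: 1.75% − 5.2% = -3.450%
Argentina: 14% − 9.89% = 4.110%
Differential = -7.560% → -7.56%.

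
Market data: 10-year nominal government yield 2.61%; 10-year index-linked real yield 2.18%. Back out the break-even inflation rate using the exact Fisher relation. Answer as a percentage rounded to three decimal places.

(1 + π) = (1 + i)/(1 + r) = 1.02610 / 1.02180 = 1.004208
Break-even inflation = 1.004208 − 1 → 0.421%.

0.421%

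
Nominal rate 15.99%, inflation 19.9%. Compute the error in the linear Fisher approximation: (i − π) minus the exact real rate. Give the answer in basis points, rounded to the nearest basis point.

Approximate: r ≈ 15.990% − 19.900% = -3.9100%
Exact: (1 + 0.1599)/(1 + 0.1990) − 1 = -3.2611%
Error = -3.9100% − (-3.2611%) = -0.6489% → -65 basis points.

-65 basis points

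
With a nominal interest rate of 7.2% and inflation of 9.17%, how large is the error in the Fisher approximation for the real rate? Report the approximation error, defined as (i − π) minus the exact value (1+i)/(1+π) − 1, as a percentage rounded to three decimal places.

Approximate: r ≈ 7.200% − 9.170% = -1.9700%
Exact: (1 + 0.0720)/(1 + 0.0917) − 1 = -1.80453%
Error = -1.9700% − (-1.80453%) = -0.16547% → -0.165%.

-0.165%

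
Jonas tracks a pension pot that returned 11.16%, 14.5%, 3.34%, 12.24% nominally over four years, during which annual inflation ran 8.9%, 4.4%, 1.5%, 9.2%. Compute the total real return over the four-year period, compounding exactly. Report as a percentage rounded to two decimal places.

17.15%

Compound the nominal returns: 1.1116 × 1.1450 × 1.0334 × 1.1224 = 1.476285.
Compound inflation: 1.0890 × 1.0440 × 1.0150 × 1.0920 = 1.260135.
Deflate: 1.476285 / 1.260135 = 1.171529.
Total real return = 1.171529 − 1 → 17.15%.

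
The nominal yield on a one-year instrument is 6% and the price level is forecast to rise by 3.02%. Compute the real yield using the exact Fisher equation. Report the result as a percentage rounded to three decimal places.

By the Fisher relation, 1 + r = (1 + i)/(1 + π).
1 + r = 1.06000 / 1.03020 = 1.028926
r = 1.028926 − 1 = 2.8926%, i.e. 2.893%.

2.893%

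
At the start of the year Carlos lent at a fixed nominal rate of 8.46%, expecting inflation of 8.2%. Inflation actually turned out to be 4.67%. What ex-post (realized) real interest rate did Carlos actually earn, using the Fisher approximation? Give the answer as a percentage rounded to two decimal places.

3.79%

Ex-post: 8.46% − 4.67% = 3.790%
So the realized real rate is 3.79%.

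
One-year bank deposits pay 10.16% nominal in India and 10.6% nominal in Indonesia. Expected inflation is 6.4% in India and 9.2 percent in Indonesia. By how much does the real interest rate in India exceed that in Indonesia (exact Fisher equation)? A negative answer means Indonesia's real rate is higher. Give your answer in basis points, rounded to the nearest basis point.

225 basis points

India: (1 + 0.1016)/(1 + 0.0640) − 1 = 3.5338%
Indonesia: (1 + 0.1060)/(1 + 0.0920) − 1 = 1.2821%
Differential = 3.5338% − 1.2821% = 2.2518% → 225 basis points.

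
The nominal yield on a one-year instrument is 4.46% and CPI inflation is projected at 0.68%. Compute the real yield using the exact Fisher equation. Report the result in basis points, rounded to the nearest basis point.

375 basis points

By the Fisher relation, 1 + r = (1 + i)/(1 + π).
1 + r = 1.04460 / 1.00680 = 1.037545
r = 1.037545 − 1 = 3.7545%, i.e. 375 basis points.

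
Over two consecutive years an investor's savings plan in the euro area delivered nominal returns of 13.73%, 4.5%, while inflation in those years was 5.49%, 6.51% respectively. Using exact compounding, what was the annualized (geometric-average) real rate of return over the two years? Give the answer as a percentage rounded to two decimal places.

2.85%

Compound the nominal returns: 1.1373 × 1.0450 = 1.18847850.
Compound inflation: 1.0549 × 1.0651 = 1.12357399.
Deflate: 1.18847850 / 1.12357399 = 1.05776612.
Annualized real rate = 1.05776612^(1/2) − 1 = 2.8478% → 2.85%.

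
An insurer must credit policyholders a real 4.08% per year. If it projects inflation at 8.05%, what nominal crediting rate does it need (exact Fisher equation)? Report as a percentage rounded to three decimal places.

(1 + i) = (1 + r)(1 + π) = 1.04080 × 1.08050 = 1.1245844
i = 1.1245844 − 1, so the required nominal rate is 12.458%.

12.458%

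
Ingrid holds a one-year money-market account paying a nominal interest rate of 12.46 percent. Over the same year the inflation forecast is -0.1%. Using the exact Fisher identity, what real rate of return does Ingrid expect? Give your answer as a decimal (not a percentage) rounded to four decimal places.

By the Fisher identity, 1 + r = (1 + i)/(1 + π).
1 + r = 1.12460 / 0.99900 = 1.125726
r = 1.125726 − 1 = 12.5726%, i.e. 0.1257.

0.1257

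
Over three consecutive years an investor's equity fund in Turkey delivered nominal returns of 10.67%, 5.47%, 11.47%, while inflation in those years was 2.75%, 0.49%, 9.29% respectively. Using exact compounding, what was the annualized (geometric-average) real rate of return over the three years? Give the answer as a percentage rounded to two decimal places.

Nominal growth factor = 1.1067 × 1.0547 × 1.1147 = 1.30111852
Price-level growth factor = 1.0275 × 1.0049 × 1.0929 = 1.12845723
Real growth factor = 1.30111852 / 1.12845723 = 1.15300650
Annualized real rate = 1.15300650^(1/3) − 1 = 4.8602% → 4.86%.

4.86%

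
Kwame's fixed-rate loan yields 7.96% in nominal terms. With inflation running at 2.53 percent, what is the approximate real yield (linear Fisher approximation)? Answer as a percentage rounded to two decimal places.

5.43%

r ≈ i − π = 7.96% − 2.53% = 5.43%.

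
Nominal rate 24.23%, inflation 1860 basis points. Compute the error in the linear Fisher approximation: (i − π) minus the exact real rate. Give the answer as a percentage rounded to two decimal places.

Approximate: r ≈ 24.230% − 18.600% = 5.6300%
Exact: (1 + 0.2423)/(1 + 0.1860) − 1 = 4.7470%
Error = 5.6300% − 4.7470% = 0.8830% → 0.88%.

0.88%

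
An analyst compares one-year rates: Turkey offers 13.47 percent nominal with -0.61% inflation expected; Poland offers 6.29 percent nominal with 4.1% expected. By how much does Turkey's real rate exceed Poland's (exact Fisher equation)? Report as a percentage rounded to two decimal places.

12.06%

Turkey: (1 + 0.1347)/(1 − 0.0061) − 1 = 14.1664%
Poland: (1 + 0.0629)/(1 + 0.0410) − 1 = 2.1037%
Differential = 14.1664% − 2.1037% = 12.0627% → 12.06%.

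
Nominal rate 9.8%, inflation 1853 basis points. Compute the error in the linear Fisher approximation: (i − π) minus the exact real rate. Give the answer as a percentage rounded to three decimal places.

Approximate: r ≈ 9.800% − 18.530% = -8.7300%
Exact: (1 + 0.0980)/(1 + 0.1853) − 1 = -7.3652%
Error = -8.7300% − (-7.3652%) = -1.3648% → -1.365%.

-1.365%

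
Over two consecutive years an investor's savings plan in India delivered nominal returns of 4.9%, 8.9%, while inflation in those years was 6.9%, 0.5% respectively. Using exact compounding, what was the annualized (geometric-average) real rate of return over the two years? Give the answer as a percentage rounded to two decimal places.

3.12%

Compound the nominal returns: 1.0490 × 1.0890 = 1.14236100.
Compound inflation: 1.0690 × 1.0050 = 1.07434500.
Deflate: 1.14236100 / 1.07434500 = 1.06330927.
Annualized real rate = 1.06330927^(1/2) − 1 = 3.1169% → 3.12%.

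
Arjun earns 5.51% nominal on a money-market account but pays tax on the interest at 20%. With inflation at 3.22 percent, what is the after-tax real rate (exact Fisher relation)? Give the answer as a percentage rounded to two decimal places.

1.15%

After-tax nominal return = 5.51% × (1 − 0.2) = 4.4080%.
1 + r = 1.04408 / 1.03220 = 1.011509
After-tax real rate = 1.011509 − 1 → 1.15%.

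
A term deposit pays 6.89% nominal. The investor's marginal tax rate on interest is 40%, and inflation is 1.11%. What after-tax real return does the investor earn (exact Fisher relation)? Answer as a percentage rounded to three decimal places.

After-tax nominal return = 6.89% × (1 − 0.4) = 4.1340%.
1 + r = 1.04134 / 1.01110 = 1.029908
After-tax real rate = 1.029908 − 1 → 2.991%.

2.991%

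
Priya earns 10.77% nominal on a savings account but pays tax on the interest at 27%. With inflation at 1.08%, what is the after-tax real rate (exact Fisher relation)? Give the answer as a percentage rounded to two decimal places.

After-tax nominal return = 10.77% × (1 − 0.27) = 7.8621%.
1 + r = 1.078621 / 1.01080 = 1.067096
After-tax real rate = 1.067096 − 1 → 6.71%.

6.71%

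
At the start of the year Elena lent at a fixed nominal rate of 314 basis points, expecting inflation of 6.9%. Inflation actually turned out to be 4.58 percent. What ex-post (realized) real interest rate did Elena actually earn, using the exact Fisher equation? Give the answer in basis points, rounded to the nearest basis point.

-138 basis points

Ex-post: (1 + 0.0314)/(1 + 0.0458) − 1 = -1.3769%
So the realized real rate is -138 basis points.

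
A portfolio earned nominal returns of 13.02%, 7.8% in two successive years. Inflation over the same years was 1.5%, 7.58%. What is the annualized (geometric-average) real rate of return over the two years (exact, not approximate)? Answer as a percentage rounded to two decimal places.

5.63%

Compound the nominal returns: 1.1302 × 1.0780 = 1.21835560.
Compound inflation: 1.0150 × 1.0758 = 1.09193700.
Deflate: 1.21835560 / 1.09193700 = 1.11577463.
Annualized real rate = 1.11577463^(1/2) − 1 = 5.6302% → 5.63%.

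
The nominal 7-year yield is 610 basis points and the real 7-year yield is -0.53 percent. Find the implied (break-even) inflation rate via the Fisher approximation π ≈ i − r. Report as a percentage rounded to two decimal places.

π ≈ i − r = 6.1% − (-0.53%) → 6.63%.

6.63%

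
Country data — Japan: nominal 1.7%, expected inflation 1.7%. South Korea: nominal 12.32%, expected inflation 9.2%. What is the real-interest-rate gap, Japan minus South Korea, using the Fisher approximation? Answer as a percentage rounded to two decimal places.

-3.12%

Japan: 1.7% − 1.7% = 0.000%
South Korea: 12.32% − 9.2% = 3.120%
Differential = -3.120% → -3.12%.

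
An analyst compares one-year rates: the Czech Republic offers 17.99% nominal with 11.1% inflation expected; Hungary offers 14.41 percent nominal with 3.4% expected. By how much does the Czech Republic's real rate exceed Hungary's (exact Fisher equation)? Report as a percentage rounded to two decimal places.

-4.45%

The Czech Republic: (1 + 0.1799)/(1 + 0.1110) − 1 = 6.2016%
Hungary: (1 + 0.1441)/(1 + 0.0340) − 1 = 10.6480%
Differential = 6.2016% − 10.6480% = -4.4463% → -4.45%.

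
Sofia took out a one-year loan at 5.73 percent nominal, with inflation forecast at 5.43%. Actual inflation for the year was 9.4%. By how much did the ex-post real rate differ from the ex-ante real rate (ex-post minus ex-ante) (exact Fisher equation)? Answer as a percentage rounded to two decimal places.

Ex-ante: (1 + 0.0573)/(1 + 0.0543) − 1 = 0.2845%
Ex-post: (1 + 0.0573)/(1 + 0.0940) − 1 = -3.3547%
Difference (ex-post − ex-ante) = -3.6392% → -3.64%.

-3.64%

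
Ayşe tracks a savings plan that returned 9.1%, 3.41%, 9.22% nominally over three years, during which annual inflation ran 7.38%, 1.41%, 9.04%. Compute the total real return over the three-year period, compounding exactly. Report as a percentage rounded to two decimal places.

3.78%

Nominal growth factor = 1.0910 × 1.0341 × 1.0922 = 1.232223
Price-level growth factor = 1.0738 × 1.0141 × 1.0904 = 1.187381
Real growth factor = 1.232223 / 1.187381 = 1.037766
Total real return = 1.037766 − 1 → 3.78%.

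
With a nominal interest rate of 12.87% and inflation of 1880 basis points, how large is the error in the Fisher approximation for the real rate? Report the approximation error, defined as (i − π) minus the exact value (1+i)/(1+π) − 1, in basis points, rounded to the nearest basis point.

-94 basis points

Approximate: r ≈ 12.870% − 18.800% = -5.9300%
Exact: (1 + 0.1287)/(1 + 0.1880) − 1 = -4.9916%
Error = -5.9300% − (-4.9916%) = -0.9384% → -94 basis points.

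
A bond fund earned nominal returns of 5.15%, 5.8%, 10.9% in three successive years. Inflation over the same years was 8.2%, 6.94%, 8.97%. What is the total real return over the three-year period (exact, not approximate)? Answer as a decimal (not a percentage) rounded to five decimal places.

-0.02152

Compound the nominal returns: 1.0515 × 1.0580 × 1.1090 = 1.233748.
Compound inflation: 1.0820 × 1.0694 × 1.0897 = 1.260882.
Deflate: 1.233748 / 1.260882 = 0.978480.
Total real return = 0.978480 − 1 → -0.02152.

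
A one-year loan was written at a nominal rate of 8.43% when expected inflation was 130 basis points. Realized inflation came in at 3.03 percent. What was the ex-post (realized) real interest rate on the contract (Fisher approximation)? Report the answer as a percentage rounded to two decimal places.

5.40%

Ex-post: 8.43% − 3.03% = 5.400%
So the realized real rate is 5.40%.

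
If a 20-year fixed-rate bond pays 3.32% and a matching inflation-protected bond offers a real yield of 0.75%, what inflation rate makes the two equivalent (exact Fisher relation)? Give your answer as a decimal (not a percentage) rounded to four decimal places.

0.0255

(1 + π) = (1 + i)/(1 + r) = 1.03320 / 1.00750 = 1.025509
Break-even inflation = 1.025509 − 1 → 0.0255.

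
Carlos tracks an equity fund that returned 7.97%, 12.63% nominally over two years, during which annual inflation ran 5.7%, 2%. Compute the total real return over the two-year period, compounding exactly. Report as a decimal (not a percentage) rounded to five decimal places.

Compound the nominal returns: 1.0797 × 1.1263 = 1.216066.
Compound inflation: 1.0570 × 1.0200 = 1.078140.
Deflate: 1.216066 / 1.078140 = 1.127930.
Total real return = 1.127930 − 1 → 0.12793.

0.12793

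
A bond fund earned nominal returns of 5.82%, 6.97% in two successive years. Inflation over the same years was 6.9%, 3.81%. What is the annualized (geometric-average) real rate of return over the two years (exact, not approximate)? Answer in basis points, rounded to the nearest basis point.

100 basis points

Nominal growth factor = 1.0582 × 1.0697 = 1.13195654
Price-level growth factor = 1.0690 × 1.0381 = 1.10972890
Real growth factor = 1.13195654 / 1.10972890 = 1.02002979
Annualized real rate = 1.02002979^(1/2) − 1 = 0.9965% → 100 basis points.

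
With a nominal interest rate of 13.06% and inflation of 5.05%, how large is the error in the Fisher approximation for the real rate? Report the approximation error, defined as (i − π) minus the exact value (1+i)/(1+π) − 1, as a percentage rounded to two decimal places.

0.39%

Approximate: r ≈ 13.060% − 5.050% = 8.0100%
Exact: (1 + 0.1306)/(1 + 0.0505) − 1 = 7.6249%
Error = 8.0100% − 7.6249% = 0.3851% → 0.39%.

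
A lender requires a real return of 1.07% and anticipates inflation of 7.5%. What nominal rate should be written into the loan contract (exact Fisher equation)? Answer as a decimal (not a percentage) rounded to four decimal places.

(1 + i) = (1 + r)(1 + π) = 1.01070 × 1.07500 = 1.0865025
i = 1.0865025 − 1, so the required nominal rate is 0.0865.

0.0865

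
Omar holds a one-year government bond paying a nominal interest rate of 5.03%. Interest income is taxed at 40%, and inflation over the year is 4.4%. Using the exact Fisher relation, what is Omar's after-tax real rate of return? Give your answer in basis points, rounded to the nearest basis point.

-132 basis points

After-tax nominal return = 5.03% × (1 − 0.4) = 3.0180%.
1 + r = 1.03018 / 1.04400 = 0.986762
After-tax real rate = 0.986762 − 1 → -132 basis points.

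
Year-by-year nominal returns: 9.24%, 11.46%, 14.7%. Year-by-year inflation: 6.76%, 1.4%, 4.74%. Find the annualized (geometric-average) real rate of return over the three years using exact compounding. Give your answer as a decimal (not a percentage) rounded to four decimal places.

Nominal growth factor = 1.0924 × 1.1146 × 1.1470 = 1.39657463
Price-level growth factor = 1.0676 × 1.0140 × 1.0474 = 1.13385910
Real growth factor = 1.39657463 / 1.13385910 = 1.23170033
Annualized real rate = 1.23170033^(1/3) − 1 = 7.1935% → 0.0719.

0.0719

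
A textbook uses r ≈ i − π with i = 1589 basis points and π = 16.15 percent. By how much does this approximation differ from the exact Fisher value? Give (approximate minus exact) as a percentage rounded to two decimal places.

-0.04%

Approximate: r ≈ 15.890% − 16.150% = -0.2600%
Exact: (1 + 0.1589)/(1 + 0.1615) − 1 = -0.2238%
Error = -0.2600% − (-0.2238%) = -0.0362% → -0.04%.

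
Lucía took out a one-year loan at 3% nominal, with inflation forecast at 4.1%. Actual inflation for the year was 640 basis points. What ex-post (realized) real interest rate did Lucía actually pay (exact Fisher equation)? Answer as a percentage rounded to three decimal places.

Ex-post: (1 + 0.0300)/(1 + 0.0640) − 1 = -3.19549%
So the realized real rate is -3.195%.

-3.195%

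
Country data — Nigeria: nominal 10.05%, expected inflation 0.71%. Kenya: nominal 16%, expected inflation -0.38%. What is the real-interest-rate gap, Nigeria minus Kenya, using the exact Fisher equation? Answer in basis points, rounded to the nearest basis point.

Nigeria: (1 + 0.1005)/(1 + 0.0071) − 1 = 9.2742%
Kenya: (1 + 0.1600)/(1 − 0.0038) − 1 = 16.4425%
Differential = 9.2742% − 16.4425% = -7.1683% → -717 basis points.

-717 basis points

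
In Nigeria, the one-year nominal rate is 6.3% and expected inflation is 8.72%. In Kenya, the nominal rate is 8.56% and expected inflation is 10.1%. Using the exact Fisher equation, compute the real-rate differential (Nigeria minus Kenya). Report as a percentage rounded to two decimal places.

Nigeria: (1 + 0.0630)/(1 + 0.0872) − 1 = -2.2259%
Kenya: (1 + 0.0856)/(1 + 0.1010) − 1 = -1.3987%
Differential = -2.2259% − (-1.3987%) = -0.8272% → -0.83%.

-0.83%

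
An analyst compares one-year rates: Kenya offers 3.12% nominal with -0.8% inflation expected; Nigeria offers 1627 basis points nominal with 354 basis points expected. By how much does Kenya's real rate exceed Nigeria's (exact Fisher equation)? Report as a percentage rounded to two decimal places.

Kenya: (1 + 0.0312)/(1 − 0.0080) − 1 = 3.9516%
Nigeria: (1 + 0.1627)/(1 + 0.0354) − 1 = 12.2948%
Differential = 3.9516% − 12.2948% = -8.3432% → -8.34%.

-8.34%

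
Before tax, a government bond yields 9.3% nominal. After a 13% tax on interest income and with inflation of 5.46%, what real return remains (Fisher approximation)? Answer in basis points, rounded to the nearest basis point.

263 basis points

After-tax nominal return = 9.3% × (1 − 0.13) = 8.0910%.
r ≈ 8.0910% − 5.46% → 263 basis points.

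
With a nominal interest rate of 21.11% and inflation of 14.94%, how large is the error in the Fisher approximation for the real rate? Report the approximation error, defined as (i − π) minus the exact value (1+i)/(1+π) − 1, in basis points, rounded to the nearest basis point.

Approximate: r ≈ 21.110% − 14.940% = 6.1700%
Exact: (1 + 0.2111)/(1 + 0.1494) − 1 = 5.3680%
Error = 6.1700% − 5.3680% = 0.8020% → 80 basis points.

80 basis points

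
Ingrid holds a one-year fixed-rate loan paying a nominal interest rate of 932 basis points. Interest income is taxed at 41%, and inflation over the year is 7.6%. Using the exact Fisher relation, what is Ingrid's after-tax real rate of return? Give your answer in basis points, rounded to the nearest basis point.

After-tax nominal return = 9.32% × (1 − 0.41) = 5.4988%.
1 + r = 1.054988 / 1.07600 = 0.980472
After-tax real rate = 0.980472 − 1 → -195 basis points.

-195 basis points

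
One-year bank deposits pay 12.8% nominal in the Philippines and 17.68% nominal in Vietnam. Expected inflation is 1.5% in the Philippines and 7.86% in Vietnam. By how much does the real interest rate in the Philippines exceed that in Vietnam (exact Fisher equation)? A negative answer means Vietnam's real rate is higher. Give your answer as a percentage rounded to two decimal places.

2.03%

The Philippines: (1 + 0.1280)/(1 + 0.0150) − 1 = 11.1330%
Vietnam: (1 + 0.1768)/(1 + 0.0786) − 1 = 9.1044%
Differential = 11.1330% − 9.1044% = 2.0286% → 2.03%.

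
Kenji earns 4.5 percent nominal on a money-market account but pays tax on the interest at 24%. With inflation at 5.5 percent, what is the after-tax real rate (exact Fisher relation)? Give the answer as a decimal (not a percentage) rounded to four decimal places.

After-tax nominal return = 4.5% × (1 − 0.24) = 3.4200%.
1 + r = 1.03420 / 1.05500 = 0.980284
After-tax real rate = 0.980284 − 1 → -0.0197.

-0.0197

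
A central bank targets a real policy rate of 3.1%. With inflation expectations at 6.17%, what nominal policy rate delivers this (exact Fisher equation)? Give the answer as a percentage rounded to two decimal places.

(1 + i) = (1 + r)(1 + π) = 1.03100 × 1.06170 = 1.0946127
i = 1.0946127 − 1, so the required nominal rate is 9.46%.

9.46%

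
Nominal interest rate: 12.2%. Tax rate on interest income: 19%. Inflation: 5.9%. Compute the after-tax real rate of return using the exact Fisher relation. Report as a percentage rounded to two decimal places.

3.76%

After-tax nominal return = 12.2% × (1 − 0.19) = 9.8820%.
1 + r = 1.09882 / 1.05900 = 1.037602
After-tax real rate = 1.037602 − 1 → 3.76%.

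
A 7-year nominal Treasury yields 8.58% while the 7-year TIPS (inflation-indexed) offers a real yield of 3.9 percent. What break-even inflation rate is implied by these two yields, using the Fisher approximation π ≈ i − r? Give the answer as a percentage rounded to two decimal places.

π ≈ i − r = 8.58% − 3.9% → 4.68%.

4.68%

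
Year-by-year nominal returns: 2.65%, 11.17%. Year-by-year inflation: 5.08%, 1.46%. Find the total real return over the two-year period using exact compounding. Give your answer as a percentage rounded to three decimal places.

7.036%

Compound the nominal returns: 1.0265 × 1.1117 = 1.141160.
Compound inflation: 1.0508 × 1.0146 = 1.066142.
Deflate: 1.141160 / 1.066142 = 1.070364.
Total real return = 1.070364 − 1 → 7.036%.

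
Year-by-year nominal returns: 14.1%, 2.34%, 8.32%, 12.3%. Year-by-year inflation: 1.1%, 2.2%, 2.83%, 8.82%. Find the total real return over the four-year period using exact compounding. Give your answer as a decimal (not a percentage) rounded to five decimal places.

Nominal growth factor = 1.1410 × 1.0234 × 1.0832 × 1.1230 = 1.420429
Price-level growth factor = 1.0110 × 1.0220 × 1.0283 × 1.0882 = 1.156194
Real growth factor = 1.420429 / 1.156194 = 1.228539
Total real return = 1.228539 − 1 → 0.22854.

0.22854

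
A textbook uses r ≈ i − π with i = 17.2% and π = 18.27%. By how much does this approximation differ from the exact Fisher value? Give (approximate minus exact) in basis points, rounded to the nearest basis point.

-17 basis points

Approximate: r ≈ 17.200% − 18.270% = -1.0700%
Exact: (1 + 0.1720)/(1 + 0.1827) − 1 = -0.9047%
Error = -1.0700% − (-0.9047%) = -0.1653% → -17 basis points.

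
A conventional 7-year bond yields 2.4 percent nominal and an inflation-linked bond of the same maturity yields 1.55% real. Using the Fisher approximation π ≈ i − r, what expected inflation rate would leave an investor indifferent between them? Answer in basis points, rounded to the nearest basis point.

85 basis points

π ≈ i − r = 2.4% − 1.55% → 85 basis points.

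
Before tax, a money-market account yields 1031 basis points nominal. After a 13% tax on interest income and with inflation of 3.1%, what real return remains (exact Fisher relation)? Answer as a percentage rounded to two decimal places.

5.69%

After-tax nominal return = 10.31% × (1 − 0.13) = 8.9697%.
1 + r = 1.089697 / 1.03100 = 1.056932
After-tax real rate = 1.056932 − 1 → 5.69%.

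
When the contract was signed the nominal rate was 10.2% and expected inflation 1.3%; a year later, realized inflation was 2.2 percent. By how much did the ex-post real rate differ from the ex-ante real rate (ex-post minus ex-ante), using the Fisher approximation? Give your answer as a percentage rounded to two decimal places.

-0.90%

Ex-ante: 10.2% − 1.3% = 8.900%
Ex-post: 10.2% − 2.2% = 8.000%
Difference (ex-post − ex-ante) = -0.9000% → -0.90%.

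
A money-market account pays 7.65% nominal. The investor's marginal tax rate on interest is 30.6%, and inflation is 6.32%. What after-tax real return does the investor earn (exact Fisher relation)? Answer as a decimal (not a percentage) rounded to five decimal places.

After-tax nominal return = 7.65% × (1 − 0.306) = 5.3091%.
1 + r = 1.053091 / 1.06320 = 0.990492
After-tax real rate = 0.990492 − 1 → -0.00951.

-0.00951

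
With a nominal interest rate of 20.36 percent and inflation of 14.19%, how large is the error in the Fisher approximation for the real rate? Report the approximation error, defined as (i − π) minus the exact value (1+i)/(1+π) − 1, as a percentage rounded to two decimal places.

0.77%

Approximate: r ≈ 20.360% − 14.190% = 6.1700%
Exact: (1 + 0.2036)/(1 + 0.1419) − 1 = 5.4033%
Error = 6.1700% − 5.4033% = 0.7667% → 0.77%.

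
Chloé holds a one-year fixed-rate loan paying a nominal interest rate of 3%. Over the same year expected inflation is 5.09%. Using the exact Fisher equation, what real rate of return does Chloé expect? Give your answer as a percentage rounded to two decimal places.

-1.99%

1 + r = 1.03000 / 1.05090 = 0.980112
r = 0.980112 − 1 = -1.9888%, i.e. -1.99%.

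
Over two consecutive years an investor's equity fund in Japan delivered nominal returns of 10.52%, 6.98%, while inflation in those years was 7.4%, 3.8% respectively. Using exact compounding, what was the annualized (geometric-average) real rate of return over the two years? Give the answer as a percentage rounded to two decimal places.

Compound the nominal returns: 1.1052 × 1.0698 = 1.18234296.
Compound inflation: 1.0740 × 1.0380 = 1.11481200.
Deflate: 1.18234296 / 1.11481200 = 1.06057610.
Annualized real rate = 1.06057610^(1/2) − 1 = 2.9843% → 2.98%.

2.98%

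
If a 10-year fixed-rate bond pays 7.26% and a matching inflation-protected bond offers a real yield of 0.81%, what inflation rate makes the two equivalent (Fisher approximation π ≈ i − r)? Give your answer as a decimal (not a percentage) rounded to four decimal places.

π ≈ i − r = 7.26% − 0.81% → 0.0645.

0.0645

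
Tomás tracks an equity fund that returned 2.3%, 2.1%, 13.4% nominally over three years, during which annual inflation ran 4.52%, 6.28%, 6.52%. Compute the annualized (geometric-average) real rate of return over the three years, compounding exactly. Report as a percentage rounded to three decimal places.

0.033%

Compound the nominal returns: 1.0230 × 1.0210 × 1.1340 = 1.18444372.
Compound inflation: 1.0452 × 1.0628 × 1.0652 = 1.18326523.
Deflate: 1.18444372 / 1.18326523 = 1.00099596.
Annualized real rate = 1.00099596^(1/3) − 1 = 0.0332% → 0.033%.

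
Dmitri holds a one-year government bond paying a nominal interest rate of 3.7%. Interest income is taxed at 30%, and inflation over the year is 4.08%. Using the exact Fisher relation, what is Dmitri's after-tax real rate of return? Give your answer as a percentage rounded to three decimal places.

-1.432%

After-tax nominal return = 3.7% × (1 − 0.3) = 2.5900%.
1 + r = 1.02590 / 1.04080 = 0.985684
After-tax real rate = 0.985684 − 1 → -1.432%.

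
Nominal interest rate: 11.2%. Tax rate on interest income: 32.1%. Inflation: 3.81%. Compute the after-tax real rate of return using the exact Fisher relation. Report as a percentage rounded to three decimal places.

3.656%

After-tax nominal return = 11.2% × (1 − 0.321) = 7.6048%.
1 + r = 1.076048 / 1.03810 = 1.0365552
After-tax real rate = 1.0365552 − 1 → 3.656%.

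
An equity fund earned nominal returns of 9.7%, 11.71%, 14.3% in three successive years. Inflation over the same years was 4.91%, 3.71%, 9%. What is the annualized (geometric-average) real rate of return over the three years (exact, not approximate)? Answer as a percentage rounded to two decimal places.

5.70%

Compound the nominal returns: 1.0970 × 1.1171 × 1.1430 = 1.40069929.
Compound inflation: 1.0491 × 1.0371 × 1.0900 = 1.18594355.
Deflate: 1.40069929 / 1.18594355 = 1.18108428.
Annualized real rate = 1.18108428^(1/3) − 1 = 5.7045% → 5.70%.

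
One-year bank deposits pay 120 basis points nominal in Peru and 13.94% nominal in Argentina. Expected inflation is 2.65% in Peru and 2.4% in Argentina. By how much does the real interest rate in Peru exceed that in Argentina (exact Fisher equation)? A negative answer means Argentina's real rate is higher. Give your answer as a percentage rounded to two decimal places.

-12.68%

Peru: (1 + 0.0120)/(1 + 0.0265) − 1 = -1.4126%
Argentina: (1 + 0.1394)/(1 + 0.0240) − 1 = 11.2695%
Differential = -1.4126% − 11.2695% = -12.6821% → -12.68%.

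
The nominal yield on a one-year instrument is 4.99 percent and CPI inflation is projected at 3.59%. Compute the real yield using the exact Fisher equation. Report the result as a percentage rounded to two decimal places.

By the Fisher identity, 1 + r = (1 + i)/(1 + π).
1 + r = 1.04990 / 1.03590 = 1.013515
r = 1.013515 − 1 = 1.3515%, i.e. 1.35%.

1.35%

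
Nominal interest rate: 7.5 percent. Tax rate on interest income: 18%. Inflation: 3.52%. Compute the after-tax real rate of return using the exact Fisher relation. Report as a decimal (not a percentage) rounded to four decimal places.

After-tax nominal return = 7.5% × (1 − 0.18) = 6.1500%.
1 + r = 1.06150 / 1.03520 = 1.025406
After-tax real rate = 1.025406 − 1 → 0.0254.

0.0254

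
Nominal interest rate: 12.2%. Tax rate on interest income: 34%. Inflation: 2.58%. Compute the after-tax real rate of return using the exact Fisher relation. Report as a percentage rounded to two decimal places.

5.33%

After-tax nominal return = 12.2% × (1 − 0.34) = 8.0520%.
1 + r = 1.08052 / 1.02580 = 1.053344
After-tax real rate = 1.053344 − 1 → 5.33%.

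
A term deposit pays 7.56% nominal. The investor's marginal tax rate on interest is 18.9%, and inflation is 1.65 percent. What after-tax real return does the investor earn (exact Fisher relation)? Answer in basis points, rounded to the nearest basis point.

441 basis points

After-tax nominal return = 7.56% × (1 − 0.189) = 6.13116%.
1 + r = 1.0613116 / 1.01650 = 1.044084
After-tax real rate = 1.044084 − 1 → 441 basis points.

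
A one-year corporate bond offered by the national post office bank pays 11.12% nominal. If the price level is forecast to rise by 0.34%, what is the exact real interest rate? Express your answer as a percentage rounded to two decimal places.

10.74%

1 + r = 1.11120 / 1.00340 = 1.107435
r = 1.107435 − 1 = 10.7435%, i.e. 10.74%.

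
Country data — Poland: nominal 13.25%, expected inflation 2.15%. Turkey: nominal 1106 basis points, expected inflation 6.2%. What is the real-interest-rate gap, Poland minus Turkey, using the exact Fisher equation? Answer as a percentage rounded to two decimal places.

6.29%

Poland: (1 + 0.1325)/(1 + 0.0215) − 1 = 10.8664%
Turkey: (1 + 0.1106)/(1 + 0.0620) − 1 = 4.5763%
Differential = 10.8664% − 4.5763% = 6.2901% → 6.29%.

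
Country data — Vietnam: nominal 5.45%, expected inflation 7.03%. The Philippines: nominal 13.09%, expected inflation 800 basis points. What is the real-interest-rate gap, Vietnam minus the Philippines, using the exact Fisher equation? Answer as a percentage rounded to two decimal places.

Vietnam: (1 + 0.0545)/(1 + 0.0703) − 1 = -1.4762%
The Philippines: (1 + 0.1309)/(1 + 0.0800) − 1 = 4.7130%
Differential = -1.4762% − 4.7130% = -6.1892% → -6.19%.

-6.19%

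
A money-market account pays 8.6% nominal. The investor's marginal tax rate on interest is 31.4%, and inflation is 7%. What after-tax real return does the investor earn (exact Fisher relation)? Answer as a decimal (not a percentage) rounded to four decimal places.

After-tax nominal return = 8.6% × (1 − 0.314) = 5.8996%.
1 + r = 1.058996 / 1.07000 = 0.989716
After-tax real rate = 0.989716 − 1 → -0.0103.

-0.0103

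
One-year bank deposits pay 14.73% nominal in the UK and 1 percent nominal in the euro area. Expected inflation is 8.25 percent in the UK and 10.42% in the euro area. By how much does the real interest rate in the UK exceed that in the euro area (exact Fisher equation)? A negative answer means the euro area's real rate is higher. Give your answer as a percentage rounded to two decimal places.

The UK: (1 + 0.1473)/(1 + 0.0825) − 1 = 5.9861%
The euro area: (1 + 0.0100)/(1 + 0.1042) − 1 = -8.5311%
Differential = 5.9861% − (-8.5311%) = 14.5172% → 14.52%.

14.52%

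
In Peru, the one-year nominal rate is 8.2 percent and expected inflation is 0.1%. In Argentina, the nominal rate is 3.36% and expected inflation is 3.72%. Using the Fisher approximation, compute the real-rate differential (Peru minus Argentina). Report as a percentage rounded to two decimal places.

Peru: 8.2% − 0.1% = 8.100%
Argentina: 3.36% − 3.72% = -0.360%
Differential = 8.460% → 8.46%.

8.46%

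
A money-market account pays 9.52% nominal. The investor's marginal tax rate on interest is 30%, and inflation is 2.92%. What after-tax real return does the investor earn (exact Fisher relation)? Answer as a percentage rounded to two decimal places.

3.64%

After-tax nominal return = 9.52% × (1 − 0.3) = 6.6640%.
1 + r = 1.06664 / 1.02920 = 1.036378
After-tax real rate = 1.036378 − 1 → 3.64%.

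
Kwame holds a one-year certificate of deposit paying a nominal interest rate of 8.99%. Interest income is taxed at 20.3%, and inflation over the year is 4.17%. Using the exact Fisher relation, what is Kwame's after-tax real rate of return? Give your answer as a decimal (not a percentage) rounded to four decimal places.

After-tax nominal return = 8.99% × (1 − 0.203) = 7.16503%.
1 + r = 1.0716503 / 1.04170 = 1.028751
After-tax real rate = 1.028751 − 1 → 0.0288.

0.0288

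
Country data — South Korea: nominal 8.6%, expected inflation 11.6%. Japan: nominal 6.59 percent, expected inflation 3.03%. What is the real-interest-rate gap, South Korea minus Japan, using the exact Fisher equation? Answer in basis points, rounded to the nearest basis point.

-614 basis points

South Korea: (1 + 0.0860)/(1 + 0.1160) − 1 = -2.6882%
Japan: (1 + 0.0659)/(1 + 0.0303) − 1 = 3.4553%
Differential = -2.6882% − 3.4553% = -6.1435% → -614 basis points.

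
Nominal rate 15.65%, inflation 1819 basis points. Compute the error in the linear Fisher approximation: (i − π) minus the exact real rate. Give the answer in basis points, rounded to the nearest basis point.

Approximate: r ≈ 15.650% − 18.190% = -2.5400%
Exact: (1 + 0.1565)/(1 + 0.1819) − 1 = -2.1491%
Error = -2.5400% − (-2.1491%) = -0.3909% → -39 basis points.

-39 basis points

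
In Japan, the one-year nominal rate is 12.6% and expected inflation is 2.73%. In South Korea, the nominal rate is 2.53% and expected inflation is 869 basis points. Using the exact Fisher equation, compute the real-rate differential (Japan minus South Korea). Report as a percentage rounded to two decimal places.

Japan: (1 + 0.1260)/(1 + 0.0273) − 1 = 9.6077%
South Korea: (1 + 0.0253)/(1 + 0.0869) − 1 = -5.6675%
Differential = 9.6077% − (-5.6675%) = 15.2752% → 15.28%.

15.28%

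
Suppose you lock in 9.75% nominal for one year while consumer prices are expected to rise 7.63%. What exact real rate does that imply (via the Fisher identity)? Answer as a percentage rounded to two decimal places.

1.97%

By the Fisher identity, 1 + r = (1 + i)/(1 + π).
1 + r = 1.09750 / 1.07630 = 1.019697
r = 1.019697 − 1 = 1.9697%, i.e. 1.97%.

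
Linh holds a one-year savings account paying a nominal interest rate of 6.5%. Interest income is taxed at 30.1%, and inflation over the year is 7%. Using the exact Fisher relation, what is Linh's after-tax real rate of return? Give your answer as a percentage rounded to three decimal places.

After-tax nominal return = 6.5% × (1 − 0.301) = 4.5435%.
1 + r = 1.045435 / 1.07000 = 0.977042
After-tax real rate = 0.977042 − 1 → -2.296%.

-2.296%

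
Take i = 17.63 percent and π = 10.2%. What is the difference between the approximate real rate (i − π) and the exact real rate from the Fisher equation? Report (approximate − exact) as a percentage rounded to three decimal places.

0.688%

Approximate: r ≈ 17.630% − 10.200% = 7.4300%
Exact: (1 + 0.1763)/(1 + 0.1020) − 1 = 6.7423%
Error = 7.4300% − 6.7423% = 0.6877% → 0.688%.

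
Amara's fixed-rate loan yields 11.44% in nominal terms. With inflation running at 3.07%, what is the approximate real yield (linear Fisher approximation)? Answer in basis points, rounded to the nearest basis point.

837 basis points

r ≈ i − π = 11.44% − 3.07% = 837 basis points.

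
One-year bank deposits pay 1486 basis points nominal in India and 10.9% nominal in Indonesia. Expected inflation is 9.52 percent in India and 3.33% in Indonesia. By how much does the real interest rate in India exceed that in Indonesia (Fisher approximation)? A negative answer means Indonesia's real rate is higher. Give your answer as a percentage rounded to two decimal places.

India: 14.86% − 9.52% = 5.340%
Indonesia: 10.9% − 3.33% = 7.570%
Differential = -2.230% → -2.23%.

-2.23%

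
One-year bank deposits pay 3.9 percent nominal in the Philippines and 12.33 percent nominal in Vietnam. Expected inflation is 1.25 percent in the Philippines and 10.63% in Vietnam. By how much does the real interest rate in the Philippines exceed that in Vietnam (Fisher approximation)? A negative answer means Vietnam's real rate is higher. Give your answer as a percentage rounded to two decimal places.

0.95%

The Philippines: 3.9% − 1.25% = 2.650%
Vietnam: 12.33% − 10.63% = 1.700%
Differential = 0.950% → 0.95%.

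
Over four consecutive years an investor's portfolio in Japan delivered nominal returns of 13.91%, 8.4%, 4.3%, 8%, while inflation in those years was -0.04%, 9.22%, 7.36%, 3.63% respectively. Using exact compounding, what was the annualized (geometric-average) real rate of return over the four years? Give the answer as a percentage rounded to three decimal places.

3.445%

Nominal growth factor = 1.1391 × 1.0840 × 1.0430 × 1.0800 = 1.39091054
Price-level growth factor = 0.9996 × 1.0922 × 1.0736 × 1.0363 = 1.21466473
Real growth factor = 1.39091054 / 1.21466473 = 1.14509832
Annualized real rate = 1.14509832^(1/4) − 1 = 3.4453% → 3.445%.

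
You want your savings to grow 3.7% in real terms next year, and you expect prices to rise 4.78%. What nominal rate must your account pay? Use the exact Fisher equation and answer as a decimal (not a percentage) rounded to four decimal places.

0.0866

(1 + i) = (1 + r)(1 + π) = 1.03700 × 1.04780 = 1.0865686
i = 1.0865686 − 1, so the required nominal rate is 0.0866.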